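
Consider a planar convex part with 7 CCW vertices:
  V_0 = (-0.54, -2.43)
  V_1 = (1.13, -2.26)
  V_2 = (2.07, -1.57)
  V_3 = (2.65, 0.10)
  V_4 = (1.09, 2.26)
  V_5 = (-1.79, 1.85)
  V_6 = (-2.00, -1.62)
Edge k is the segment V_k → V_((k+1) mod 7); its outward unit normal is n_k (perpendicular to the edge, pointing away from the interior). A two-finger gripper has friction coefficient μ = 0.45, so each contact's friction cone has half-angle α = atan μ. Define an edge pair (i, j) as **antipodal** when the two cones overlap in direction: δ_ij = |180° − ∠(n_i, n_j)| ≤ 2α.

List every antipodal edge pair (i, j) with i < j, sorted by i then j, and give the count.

α = atan 0.45 = 24.23°;  2α = 48.46°
n_0 = (+0.1013, -0.9949)
n_1 = (+0.5917, -0.8061)
n_2 = (+0.9446, -0.3281)
n_3 = (+0.8107, +0.5855)
n_4 = (-0.1409, +0.9900)
n_5 = (-0.9982, +0.0604)
n_6 = (-0.4851, -0.8744)
  (0,1): δ = 149.53°  ·
  (0,2): δ = 114.96°  ·
  (0,3): δ = 59.97°  ·
  (0,4): δ = 2.29°  ✓
  (0,5): δ = 80.72°  ·
  (0,6): δ = 145.17°  ·
  (1,2): δ = 145.43°  ·
  (1,3): δ = 90.44°  ·
  (1,4): δ = 28.18°  ✓
  (1,5): δ = 50.26°  ·
  (1,6): δ = 114.70°  ·
  (2,3): δ = 125.01°  ·
  (2,4): δ = 62.75°  ·
  (2,5): δ = 15.69°  ✓
  (2,6): δ = 80.13°  ·
  (3,4): δ = 117.74°  ·
  (3,5): δ = 39.30°  ✓
  (3,6): δ = 25.14°  ✓
  (4,5): δ = 101.57°  ·
  (4,6): δ = 37.12°  ✓
  (5,6): δ = 115.56°  ·
antipodal pairs: 6

count = 6; pairs: (0,4), (1,4), (2,5), (3,5), (3,6), (4,6)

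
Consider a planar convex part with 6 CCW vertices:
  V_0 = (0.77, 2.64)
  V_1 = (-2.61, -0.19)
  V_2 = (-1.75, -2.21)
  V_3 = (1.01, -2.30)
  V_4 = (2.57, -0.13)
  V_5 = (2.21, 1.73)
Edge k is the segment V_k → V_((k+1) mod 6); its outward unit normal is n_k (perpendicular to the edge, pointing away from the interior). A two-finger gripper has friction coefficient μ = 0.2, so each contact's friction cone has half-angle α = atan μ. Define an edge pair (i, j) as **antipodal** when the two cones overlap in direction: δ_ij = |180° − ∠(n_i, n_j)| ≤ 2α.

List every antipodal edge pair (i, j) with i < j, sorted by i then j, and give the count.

α = atan 0.2 = 11.31°;  2α = 22.62°
n_0 = (-0.6420, +0.7667)
n_1 = (-0.9201, -0.3917)
n_2 = (-0.0326, -0.9995)
n_3 = (+0.8120, -0.5837)
n_4 = (+0.9818, +0.1900)
n_5 = (+0.5342, +0.8453)
  (0,1): δ = 106.88°  ·
  (0,2): δ = 41.81°  ·
  (0,3): δ = 14.35°  ✓
  (0,4): δ = 61.02°  ·
  (0,5): δ = 107.77°  ·
  (1,2): δ = 114.93°  ·
  (1,3): δ = 58.77°  ·
  (1,4): δ = 12.11°  ✓
  (1,5): δ = 34.65°  ·
  (2,3): δ = 123.84°  ·
  (2,4): δ = 77.18°  ·
  (2,5): δ = 30.42°  ·
  (3,4): δ = 133.33°  ·
  (3,5): δ = 86.58°  ·
  (4,5): δ = 133.24°  ·
antipodal pairs: 2

count = 2; pairs: (0,3), (1,4)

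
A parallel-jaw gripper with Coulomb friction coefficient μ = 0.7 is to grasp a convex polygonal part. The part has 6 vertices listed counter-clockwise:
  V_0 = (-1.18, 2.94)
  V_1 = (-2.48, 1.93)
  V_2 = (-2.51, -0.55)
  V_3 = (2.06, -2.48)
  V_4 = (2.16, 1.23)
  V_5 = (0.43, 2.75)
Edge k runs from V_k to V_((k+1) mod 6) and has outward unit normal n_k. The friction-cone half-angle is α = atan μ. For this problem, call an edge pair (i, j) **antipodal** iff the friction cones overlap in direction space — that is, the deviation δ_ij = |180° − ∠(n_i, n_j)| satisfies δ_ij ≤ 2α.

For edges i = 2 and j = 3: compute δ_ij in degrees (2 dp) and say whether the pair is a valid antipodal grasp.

δ = 68.65°, valid

α = atan 0.7 = 34.99°;  2α = 69.98°
edge 2: e_2 = (+4.57, -1.93);  n_2 = (-0.3890, -0.9212)
edge 3: e_3 = (+0.10, +3.71);  n_3 = (+0.9996, -0.0269)
∠(n_2, n_3) = 111.35°
δ = |180° − 111.35°| = 68.65°
68.65° ≤ 2α = 69.98°  →  valid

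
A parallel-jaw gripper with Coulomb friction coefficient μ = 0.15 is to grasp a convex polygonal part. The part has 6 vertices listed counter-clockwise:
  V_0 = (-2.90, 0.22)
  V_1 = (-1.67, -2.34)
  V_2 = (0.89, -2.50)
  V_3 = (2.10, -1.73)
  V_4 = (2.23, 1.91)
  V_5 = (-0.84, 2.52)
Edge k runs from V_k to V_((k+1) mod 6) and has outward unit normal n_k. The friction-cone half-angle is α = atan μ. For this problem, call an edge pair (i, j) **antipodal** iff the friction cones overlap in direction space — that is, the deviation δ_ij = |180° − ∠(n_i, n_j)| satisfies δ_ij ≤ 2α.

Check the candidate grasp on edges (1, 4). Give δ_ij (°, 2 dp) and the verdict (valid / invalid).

δ = 7.66°, valid

α = atan 0.15 = 8.53°;  2α = 17.06°
edge 1: e_1 = (+2.56, -0.16);  n_1 = (-0.0624, -0.9981)
edge 4: e_4 = (-3.07, +0.61);  n_4 = (+0.1949, +0.9808)
∠(n_1, n_4) = 172.34°
δ = |180° − 172.34°| = 7.66°
7.66° ≤ 2α = 17.06°  →  valid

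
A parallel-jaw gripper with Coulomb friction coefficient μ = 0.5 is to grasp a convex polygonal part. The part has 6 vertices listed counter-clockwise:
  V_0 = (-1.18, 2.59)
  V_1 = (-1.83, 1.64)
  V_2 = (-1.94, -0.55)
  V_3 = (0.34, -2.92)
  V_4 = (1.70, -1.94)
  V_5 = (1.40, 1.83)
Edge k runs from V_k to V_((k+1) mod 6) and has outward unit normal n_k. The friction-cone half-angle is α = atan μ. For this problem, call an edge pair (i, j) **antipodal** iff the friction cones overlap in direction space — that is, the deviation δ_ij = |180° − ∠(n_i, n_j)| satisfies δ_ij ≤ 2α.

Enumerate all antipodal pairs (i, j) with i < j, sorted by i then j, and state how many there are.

count = 7; pairs: (0,3), (0,4), (1,3), (1,4), (2,4), (2,5), (3,5)

α = atan 0.5 = 26.57°;  2α = 53.13°
n_0 = (-0.8253, +0.5647)
n_1 = (-0.9987, +0.0502)
n_2 = (-0.7207, -0.6933)
n_3 = (+0.5846, -0.8113)
n_4 = (+0.9968, +0.0793)
n_5 = (+0.2826, +0.9592)
  (0,1): δ = 148.50°  ·
  (0,2): δ = 101.73°  ·
  (0,3): δ = 19.84°  ✓
  (0,4): δ = 38.93°  ✓
  (0,5): δ = 107.97°  ·
  (1,2): δ = 133.23°  ·
  (1,3): δ = 51.35°  ✓
  (1,4): δ = 7.43°  ✓
  (1,5): δ = 76.46°  ·
  (2,3): δ = 98.12°  ·
  (2,4): δ = 39.34°  ✓
  (2,5): δ = 29.70°  ✓
  (3,4): δ = 121.23°  ·
  (3,5): δ = 52.19°  ✓
  (4,5): δ = 110.96°  ·
antipodal pairs: 7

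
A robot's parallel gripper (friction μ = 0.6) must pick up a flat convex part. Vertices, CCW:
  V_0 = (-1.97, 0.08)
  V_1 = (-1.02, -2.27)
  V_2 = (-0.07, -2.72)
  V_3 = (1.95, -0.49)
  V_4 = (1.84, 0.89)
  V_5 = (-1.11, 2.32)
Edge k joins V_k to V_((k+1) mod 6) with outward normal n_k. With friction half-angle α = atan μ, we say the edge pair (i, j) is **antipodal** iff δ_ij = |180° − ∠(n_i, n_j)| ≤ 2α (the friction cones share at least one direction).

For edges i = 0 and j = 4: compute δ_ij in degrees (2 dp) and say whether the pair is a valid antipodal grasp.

δ = 42.13°, valid

α = atan 0.6 = 30.96°;  2α = 61.93°
edge 0: e_0 = (+0.95, -2.35);  n_0 = (-0.9271, -0.3748)
edge 4: e_4 = (-2.95, +1.43);  n_4 = (+0.4362, +0.8999)
∠(n_0, n_4) = 137.87°
δ = |180° − 137.87°| = 42.13°
42.13° ≤ 2α = 61.93°  →  valid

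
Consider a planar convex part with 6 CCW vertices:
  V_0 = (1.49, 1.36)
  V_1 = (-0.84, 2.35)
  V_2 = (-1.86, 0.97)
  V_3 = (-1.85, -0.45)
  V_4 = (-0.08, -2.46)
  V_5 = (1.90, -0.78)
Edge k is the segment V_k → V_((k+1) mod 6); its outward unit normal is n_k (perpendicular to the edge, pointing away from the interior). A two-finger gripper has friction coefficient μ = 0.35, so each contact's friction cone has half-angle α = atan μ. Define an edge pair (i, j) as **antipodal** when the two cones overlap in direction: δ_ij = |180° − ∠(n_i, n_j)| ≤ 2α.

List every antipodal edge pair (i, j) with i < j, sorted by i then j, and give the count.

count = 4; pairs: (0,3), (1,4), (2,5), (3,5)

α = atan 0.35 = 19.29°;  2α = 38.58°
n_0 = (+0.3911, +0.9204)
n_1 = (-0.8042, +0.5944)
n_2 = (-1.0000, -0.0070)
n_3 = (-0.7505, -0.6609)
n_4 = (+0.6470, -0.7625)
n_5 = (+0.9821, +0.1882)
  (0,1): δ = 103.45°  ·
  (0,2): δ = 66.58°  ·
  (0,3): δ = 25.61°  ✓
  (0,4): δ = 63.33°  ·
  (0,5): δ = 123.87°  ·
  (1,2): δ = 143.13°  ·
  (1,3): δ = 102.16°  ·
  (1,4): δ = 13.22°  ✓
  (1,5): δ = 47.32°  ·
  (2,3): δ = 139.04°  ·
  (2,4): δ = 50.09°  ·
  (2,5): δ = 10.44°  ✓
  (3,4): δ = 91.05°  ·
  (3,5): δ = 30.52°  ✓
  (4,5): δ = 119.47°  ·
antipodal pairs: 4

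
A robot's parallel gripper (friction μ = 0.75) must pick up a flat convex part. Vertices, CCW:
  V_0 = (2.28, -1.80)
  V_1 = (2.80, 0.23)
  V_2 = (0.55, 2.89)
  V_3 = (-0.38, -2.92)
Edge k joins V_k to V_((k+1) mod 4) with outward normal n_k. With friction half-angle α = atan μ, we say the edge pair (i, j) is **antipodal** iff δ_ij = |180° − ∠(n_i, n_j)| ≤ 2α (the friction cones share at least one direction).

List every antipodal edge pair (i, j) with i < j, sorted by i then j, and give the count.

count = 4; pairs: (0,2), (1,2), (1,3), (2,3)

α = atan 0.75 = 36.87°;  2α = 73.74°
n_0 = (+0.9687, -0.2481)
n_1 = (+0.7635, +0.6458)
n_2 = (-0.9874, +0.1581)
n_3 = (+0.3881, -0.9216)
  (0,1): δ = 125.41°  ·
  (0,2): δ = 5.27°  ✓
  (0,3): δ = 127.20°  ·
  (1,2): δ = 49.32°  ✓
  (1,3): δ = 72.61°  ✓
  (2,3): δ = 58.07°  ✓
antipodal pairs: 4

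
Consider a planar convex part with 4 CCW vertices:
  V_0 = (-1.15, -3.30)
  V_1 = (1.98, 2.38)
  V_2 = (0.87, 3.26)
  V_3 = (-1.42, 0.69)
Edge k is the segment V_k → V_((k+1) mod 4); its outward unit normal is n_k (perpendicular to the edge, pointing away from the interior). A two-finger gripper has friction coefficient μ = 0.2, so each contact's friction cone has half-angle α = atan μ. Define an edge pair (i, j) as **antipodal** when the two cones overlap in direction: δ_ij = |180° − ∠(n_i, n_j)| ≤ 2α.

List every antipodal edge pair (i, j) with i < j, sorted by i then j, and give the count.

count = 1; pairs: (0,2)

α = atan 0.2 = 11.31°;  2α = 22.62°
n_0 = (+0.8758, -0.4826)
n_1 = (+0.6212, +0.7836)
n_2 = (-0.7466, +0.6653)
n_3 = (-0.9977, -0.0675)
  (0,1): δ = 99.55°  ·
  (0,2): δ = 12.85°  ✓
  (0,3): δ = 32.73°  ·
  (1,2): δ = 93.30°  ·
  (1,3): δ = 47.72°  ·
  (2,3): δ = 134.43°  ·
antipodal pairs: 1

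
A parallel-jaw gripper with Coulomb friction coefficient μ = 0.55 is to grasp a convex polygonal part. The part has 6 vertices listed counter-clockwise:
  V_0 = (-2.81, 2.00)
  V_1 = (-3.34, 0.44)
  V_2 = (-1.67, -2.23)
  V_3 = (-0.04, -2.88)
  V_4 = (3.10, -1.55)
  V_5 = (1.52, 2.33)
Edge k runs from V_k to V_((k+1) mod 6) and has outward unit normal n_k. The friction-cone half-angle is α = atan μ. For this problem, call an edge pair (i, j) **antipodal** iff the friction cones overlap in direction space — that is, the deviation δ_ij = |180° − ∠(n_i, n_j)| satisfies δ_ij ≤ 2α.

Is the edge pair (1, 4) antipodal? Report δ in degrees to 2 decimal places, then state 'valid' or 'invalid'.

δ = 9.87°, valid

α = atan 0.55 = 28.81°;  2α = 57.62°
edge 1: e_1 = (+1.67, -2.67);  n_1 = (-0.8478, -0.5303)
edge 4: e_4 = (-1.58, +3.88);  n_4 = (+0.9262, +0.3771)
∠(n_1, n_4) = 170.13°
δ = |180° − 170.13°| = 9.87°
9.87° ≤ 2α = 57.62°  →  valid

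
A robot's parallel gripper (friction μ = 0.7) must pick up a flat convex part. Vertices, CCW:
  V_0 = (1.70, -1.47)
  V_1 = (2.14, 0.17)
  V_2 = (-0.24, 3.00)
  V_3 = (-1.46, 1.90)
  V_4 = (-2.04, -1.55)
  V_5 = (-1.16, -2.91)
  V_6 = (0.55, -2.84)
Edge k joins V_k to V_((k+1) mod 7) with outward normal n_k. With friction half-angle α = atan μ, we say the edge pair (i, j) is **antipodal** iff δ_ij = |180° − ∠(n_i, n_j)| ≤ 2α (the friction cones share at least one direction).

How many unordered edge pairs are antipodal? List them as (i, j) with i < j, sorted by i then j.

α = atan 0.7 = 34.99°;  2α = 69.98°
n_0 = (+0.9658, -0.2591)
n_1 = (+0.7653, +0.6436)
n_2 = (-0.6696, +0.7427)
n_3 = (-0.9862, +0.1658)
n_4 = (-0.8396, -0.5433)
n_5 = (+0.0409, -0.9992)
n_6 = (+0.7659, -0.6429)
  (0,1): δ = 124.92°  ·
  (0,2): δ = 32.94°  ✓
  (0,3): δ = 5.48°  ✓
  (0,4): δ = 47.92°  ✓
  (0,5): δ = 107.36°  ·
  (0,6): δ = 155.01°  ·
  (1,2): δ = 88.02°  ·
  (1,3): δ = 49.61°  ✓
  (1,4): δ = 7.16°  ✓
  (1,5): δ = 52.28°  ✓
  (1,6): δ = 99.93°  ·
  (2,3): δ = 141.58°  ·
  (2,4): δ = 99.13°  ·
  (2,5): δ = 39.69°  ✓
  (2,6): δ = 7.95°  ✓
  (3,4): δ = 137.55°  ·
  (3,5): δ = 78.11°  ·
  (3,6): δ = 30.47°  ✓
  (4,5): δ = 120.56°  ·
  (4,6): δ = 72.92°  ·
  (5,6): δ = 132.35°  ·
antipodal pairs: 9

count = 9; pairs: (0,2), (0,3), (0,4), (1,3), (1,4), (1,5), (2,5), (2,6), (3,6)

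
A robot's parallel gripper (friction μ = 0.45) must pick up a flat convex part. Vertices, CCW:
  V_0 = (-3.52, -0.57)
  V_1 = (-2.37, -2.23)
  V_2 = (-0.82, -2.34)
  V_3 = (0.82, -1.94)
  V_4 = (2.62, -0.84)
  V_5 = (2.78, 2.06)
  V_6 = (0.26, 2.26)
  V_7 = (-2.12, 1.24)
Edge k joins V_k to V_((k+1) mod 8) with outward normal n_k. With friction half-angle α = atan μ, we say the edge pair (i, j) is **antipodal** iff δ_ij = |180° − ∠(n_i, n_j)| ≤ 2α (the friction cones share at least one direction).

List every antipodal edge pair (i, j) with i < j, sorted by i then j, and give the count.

count = 10; pairs: (0,4), (1,5), (1,6), (2,5), (2,6), (2,7), (3,5), (3,6), (3,7), (4,7)

α = atan 0.45 = 24.23°;  2α = 48.46°
n_0 = (-0.8220, -0.5695)
n_1 = (-0.0708, -0.9975)
n_2 = (+0.2370, -0.9715)
n_3 = (+0.5215, -0.8533)
n_4 = (+0.9985, -0.0551)
n_5 = (+0.0791, +0.9969)
n_6 = (-0.3939, +0.9191)
n_7 = (-0.7910, +0.6118)
  (0,1): δ = 128.77°  ·
  (0,2): δ = 111.01°  ·
  (0,3): δ = 93.28°  ·
  (0,4): δ = 37.87°  ✓
  (0,5): δ = 50.75°  ·
  (0,6): δ = 78.49°  ·
  (0,7): δ = 107.57°  ·
  (1,2): δ = 162.23°  ·
  (1,3): δ = 144.51°  ·
  (1,4): δ = 89.10°  ·
  (1,5): δ = 0.48°  ✓
  (1,6): δ = 27.26°  ✓
  (1,7): δ = 56.34°  ·
  (2,3): δ = 162.28°  ·
  (2,4): δ = 106.86°  ·
  (2,5): δ = 18.24°  ✓
  (2,6): δ = 9.49°  ✓
  (2,7): δ = 38.57°  ✓
  (3,4): δ = 124.59°  ·
  (3,5): δ = 35.97°  ✓
  (3,6): δ = 8.23°  ✓
  (3,7): δ = 20.85°  ✓
  (4,5): δ = 91.38°  ·
  (4,6): δ = 63.64°  ·
  (4,7): δ = 34.56°  ✓
  (5,6): δ = 152.26°  ·
  (5,7): δ = 123.18°  ·
  (6,7): δ = 150.92°  ·
antipodal pairs: 10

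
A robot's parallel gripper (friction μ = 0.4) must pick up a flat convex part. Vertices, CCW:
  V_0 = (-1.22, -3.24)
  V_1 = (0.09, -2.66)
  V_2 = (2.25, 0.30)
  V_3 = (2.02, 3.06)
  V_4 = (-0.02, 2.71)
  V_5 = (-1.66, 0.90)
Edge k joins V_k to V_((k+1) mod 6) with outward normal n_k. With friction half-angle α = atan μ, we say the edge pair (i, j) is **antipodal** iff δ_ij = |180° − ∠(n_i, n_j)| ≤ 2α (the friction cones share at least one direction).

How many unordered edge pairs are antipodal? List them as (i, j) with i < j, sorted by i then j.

α = atan 0.4 = 21.80°;  2α = 43.60°
n_0 = (+0.4048, -0.9144)
n_1 = (+0.8078, -0.5895)
n_2 = (+0.9965, +0.0830)
n_3 = (-0.1691, +0.9856)
n_4 = (-0.7411, +0.6714)
n_5 = (-0.9944, -0.1057)
  (0,1): δ = 150.00°  ·
  (0,2): δ = 109.12°  ·
  (0,3): δ = 14.15°  ✓
  (0,4): δ = 23.94°  ✓
  (0,5): δ = 72.19°  ·
  (1,2): δ = 139.12°  ·
  (1,3): δ = 44.15°  ·
  (1,4): δ = 6.06°  ✓
  (1,5): δ = 42.19°  ✓
  (2,3): δ = 85.03°  ·
  (2,4): δ = 46.94°  ·
  (2,5): δ = 1.30°  ✓
  (3,4): δ = 141.91°  ·
  (3,5): δ = 93.67°  ·
  (4,5): δ = 131.75°  ·
antipodal pairs: 5

count = 5; pairs: (0,3), (0,4), (1,4), (1,5), (2,5)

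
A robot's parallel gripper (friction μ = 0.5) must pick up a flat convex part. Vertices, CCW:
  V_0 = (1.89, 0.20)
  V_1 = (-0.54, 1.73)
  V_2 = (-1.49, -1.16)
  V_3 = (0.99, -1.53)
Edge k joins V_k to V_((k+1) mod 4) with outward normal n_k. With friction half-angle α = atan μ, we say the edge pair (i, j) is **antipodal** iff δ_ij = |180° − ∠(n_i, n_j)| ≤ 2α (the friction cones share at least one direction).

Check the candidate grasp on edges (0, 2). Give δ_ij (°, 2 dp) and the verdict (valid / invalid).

δ = 23.71°, valid

α = atan 0.5 = 26.57°;  2α = 53.13°
edge 0: e_0 = (-2.43, +1.53);  n_0 = (+0.5328, +0.8462)
edge 2: e_2 = (+2.48, -0.37);  n_2 = (-0.1476, -0.9891)
∠(n_0, n_2) = 156.29°
δ = |180° − 156.29°| = 23.71°
23.71° ≤ 2α = 53.13°  →  valid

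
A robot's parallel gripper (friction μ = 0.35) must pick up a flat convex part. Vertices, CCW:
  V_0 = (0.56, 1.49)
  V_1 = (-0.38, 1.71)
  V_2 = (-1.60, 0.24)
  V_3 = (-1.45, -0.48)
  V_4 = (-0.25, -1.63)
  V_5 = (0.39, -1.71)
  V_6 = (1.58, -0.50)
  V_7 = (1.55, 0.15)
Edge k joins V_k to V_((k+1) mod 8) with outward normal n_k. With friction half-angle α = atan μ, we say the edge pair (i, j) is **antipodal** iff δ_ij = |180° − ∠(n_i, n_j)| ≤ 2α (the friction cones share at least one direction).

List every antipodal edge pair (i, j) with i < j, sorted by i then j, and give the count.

count = 6; pairs: (0,3), (0,4), (1,5), (2,6), (2,7), (3,7)

α = atan 0.35 = 19.29°;  2α = 38.58°
n_0 = (+0.2279, +0.9737)
n_1 = (-0.7695, +0.6386)
n_2 = (-0.9790, -0.2040)
n_3 = (-0.6919, -0.7220)
n_4 = (-0.1240, -0.9923)
n_5 = (+0.7130, -0.7012)
n_6 = (+0.9989, +0.0461)
n_7 = (+0.8043, +0.5942)
  (0,1): δ = 116.52°  ·
  (0,2): δ = 65.06°  ·
  (0,3): δ = 30.61°  ✓
  (0,4): δ = 6.05°  ✓
  (0,5): δ = 58.65°  ·
  (0,6): δ = 105.82°  ·
  (0,7): δ = 139.63°  ·
  (1,2): δ = 128.54°  ·
  (1,3): δ = 94.09°  ·
  (1,4): δ = 57.43°  ·
  (1,5): δ = 4.83°  ✓
  (1,6): δ = 42.33°  ·
  (1,7): δ = 76.15°  ·
  (2,3): δ = 145.55°  ·
  (2,4): δ = 108.89°  ·
  (2,5): δ = 56.29°  ·
  (2,6): δ = 9.13°  ✓
  (2,7): δ = 24.69°  ✓
  (3,4): δ = 143.34°  ·
  (3,5): δ = 90.74°  ·
  (3,6): δ = 43.58°  ·
  (3,7): δ = 9.76°  ✓
  (4,5): δ = 127.40°  ·
  (4,6): δ = 80.23°  ·
  (4,7): δ = 46.42°  ·
  (5,6): δ = 132.83°  ·
  (5,7): δ = 99.02°  ·
  (6,7): δ = 146.19°  ·
antipodal pairs: 6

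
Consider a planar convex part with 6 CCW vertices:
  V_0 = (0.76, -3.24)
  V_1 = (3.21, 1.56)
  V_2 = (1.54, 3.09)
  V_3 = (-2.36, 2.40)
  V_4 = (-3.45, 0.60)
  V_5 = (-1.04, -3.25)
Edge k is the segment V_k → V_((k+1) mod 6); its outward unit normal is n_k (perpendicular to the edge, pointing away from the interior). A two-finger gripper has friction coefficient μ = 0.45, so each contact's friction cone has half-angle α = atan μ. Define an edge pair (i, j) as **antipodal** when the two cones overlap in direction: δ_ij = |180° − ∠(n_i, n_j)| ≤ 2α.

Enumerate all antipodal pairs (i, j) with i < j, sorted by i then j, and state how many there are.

count = 4; pairs: (0,3), (1,4), (1,5), (2,5)

α = atan 0.45 = 24.23°;  2α = 48.46°
n_0 = (+0.8907, -0.4546)
n_1 = (+0.6755, +0.7373)
n_2 = (-0.1742, +0.9847)
n_3 = (-0.8554, +0.5180)
n_4 = (-0.8476, -0.5306)
n_5 = (+0.0056, -1.0000)
  (0,1): δ = 105.45°  ·
  (0,2): δ = 52.93°  ·
  (0,3): δ = 4.16°  ✓
  (0,4): δ = 59.09°  ·
  (0,5): δ = 117.36°  ·
  (1,2): δ = 127.47°  ·
  (1,3): δ = 78.70°  ·
  (1,4): δ = 15.46°  ✓
  (1,5): δ = 42.81°  ✓
  (2,3): δ = 131.23°  ·
  (2,4): δ = 67.99°  ·
  (2,5): δ = 9.71°  ✓
  (3,4): δ = 116.76°  ·
  (3,5): δ = 58.48°  ·
  (4,5): δ = 121.73°  ·
antipodal pairs: 4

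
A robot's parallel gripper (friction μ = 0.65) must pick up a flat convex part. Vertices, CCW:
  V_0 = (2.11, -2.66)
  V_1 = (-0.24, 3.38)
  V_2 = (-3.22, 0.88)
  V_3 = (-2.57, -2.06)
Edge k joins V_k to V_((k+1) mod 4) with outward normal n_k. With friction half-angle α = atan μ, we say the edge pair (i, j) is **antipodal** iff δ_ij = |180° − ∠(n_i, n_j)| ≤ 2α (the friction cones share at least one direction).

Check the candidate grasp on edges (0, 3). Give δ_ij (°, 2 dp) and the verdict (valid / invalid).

δ = 61.43°, valid

α = atan 0.65 = 33.02°;  2α = 66.05°
edge 0: e_0 = (-2.35, +6.04);  n_0 = (+0.9319, +0.3626)
edge 3: e_3 = (+4.68, -0.60);  n_3 = (-0.1272, -0.9919)
∠(n_0, n_3) = 118.57°
δ = |180° − 118.57°| = 61.43°
61.43° ≤ 2α = 66.05°  →  valid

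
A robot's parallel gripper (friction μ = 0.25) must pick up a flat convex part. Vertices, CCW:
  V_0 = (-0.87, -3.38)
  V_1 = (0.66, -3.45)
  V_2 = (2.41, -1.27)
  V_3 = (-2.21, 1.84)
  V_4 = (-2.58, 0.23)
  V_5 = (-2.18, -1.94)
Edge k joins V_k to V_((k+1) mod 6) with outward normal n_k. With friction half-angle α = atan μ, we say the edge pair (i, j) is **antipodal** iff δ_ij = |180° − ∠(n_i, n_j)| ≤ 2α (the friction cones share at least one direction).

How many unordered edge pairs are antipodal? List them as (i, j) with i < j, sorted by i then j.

count = 2; pairs: (1,3), (2,5)

α = atan 0.25 = 14.04°;  2α = 28.07°
n_0 = (-0.0457, -0.9990)
n_1 = (+0.7798, -0.6260)
n_2 = (+0.5584, +0.8296)
n_3 = (-0.9746, +0.2240)
n_4 = (-0.9834, -0.1813)
n_5 = (-0.7397, -0.6729)
  (0,1): δ = 126.14°  ·
  (0,2): δ = 31.33°  ·
  (0,3): δ = 79.68°  ·
  (0,4): δ = 103.06°  ·
  (0,5): δ = 134.91°  ·
  (1,2): δ = 85.19°  ·
  (1,3): δ = 25.81°  ✓
  (1,4): δ = 49.20°  ·
  (1,5): δ = 81.05°  ·
  (2,3): δ = 69.00°  ·
  (2,4): δ = 45.61°  ·
  (2,5): δ = 13.76°  ✓
  (3,4): δ = 156.61°  ·
  (3,5): δ = 124.76°  ·
  (4,5): δ = 148.15°  ·
antipodal pairs: 2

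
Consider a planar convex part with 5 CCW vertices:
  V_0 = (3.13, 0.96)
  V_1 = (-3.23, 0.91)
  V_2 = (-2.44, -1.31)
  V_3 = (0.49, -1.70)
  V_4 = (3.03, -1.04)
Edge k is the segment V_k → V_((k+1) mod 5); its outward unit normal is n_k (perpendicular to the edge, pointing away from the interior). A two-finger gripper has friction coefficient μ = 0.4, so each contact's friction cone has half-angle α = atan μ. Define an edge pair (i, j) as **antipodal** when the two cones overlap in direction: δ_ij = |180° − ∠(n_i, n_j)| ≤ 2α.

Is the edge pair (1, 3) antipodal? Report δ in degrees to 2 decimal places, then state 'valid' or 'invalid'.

α = atan 0.4 = 21.80°;  2α = 43.60°
edge 1: e_1 = (+0.79, -2.22);  n_1 = (-0.9421, -0.3353)
edge 3: e_3 = (+2.54, +0.66);  n_3 = (+0.2515, -0.9679)
∠(n_1, n_3) = 84.98°
δ = |180° − 84.98°| = 95.02°
95.02° > 2α = 43.60°  →  invalid

δ = 95.02°, invalid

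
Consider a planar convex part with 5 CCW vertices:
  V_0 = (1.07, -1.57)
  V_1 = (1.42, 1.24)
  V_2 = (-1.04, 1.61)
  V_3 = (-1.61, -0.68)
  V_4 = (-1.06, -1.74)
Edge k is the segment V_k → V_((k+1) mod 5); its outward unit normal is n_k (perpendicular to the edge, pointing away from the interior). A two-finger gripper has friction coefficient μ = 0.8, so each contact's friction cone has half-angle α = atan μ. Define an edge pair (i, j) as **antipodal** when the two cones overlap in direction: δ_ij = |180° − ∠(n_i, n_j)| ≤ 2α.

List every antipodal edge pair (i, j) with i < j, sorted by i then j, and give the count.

count = 5; pairs: (0,2), (0,3), (1,3), (1,4), (2,4)

α = atan 0.8 = 38.66°;  2α = 77.32°
n_0 = (+0.9923, -0.1236)
n_1 = (+0.1487, +0.9889)
n_2 = (-0.9704, +0.2415)
n_3 = (-0.8876, -0.4606)
n_4 = (+0.0796, -0.9968)
  (0,1): δ = 91.45°  ·
  (0,2): δ = 6.88°  ✓
  (0,3): δ = 34.52°  ✓
  (0,4): δ = 101.66°  ·
  (1,2): δ = 95.42°  ·
  (1,3): δ = 54.02°  ✓
  (1,4): δ = 13.12°  ✓
  (2,3): δ = 138.60°  ·
  (2,4): δ = 71.46°  ✓
  (3,4): δ = 112.86°  ·
antipodal pairs: 5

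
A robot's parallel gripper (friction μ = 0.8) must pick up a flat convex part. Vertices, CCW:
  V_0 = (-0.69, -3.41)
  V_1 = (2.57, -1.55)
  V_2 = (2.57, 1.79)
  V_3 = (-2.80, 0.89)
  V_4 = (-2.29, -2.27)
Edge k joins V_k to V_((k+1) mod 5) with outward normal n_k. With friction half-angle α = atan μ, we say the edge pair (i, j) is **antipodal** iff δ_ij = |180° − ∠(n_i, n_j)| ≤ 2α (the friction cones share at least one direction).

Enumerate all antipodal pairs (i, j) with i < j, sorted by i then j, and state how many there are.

count = 5; pairs: (0,2), (0,3), (1,3), (1,4), (2,4)

α = atan 0.8 = 38.66°;  2α = 77.32°
n_0 = (+0.4956, -0.8686)
n_1 = (+1.0000, -0.0000)
n_2 = (-0.1653, +0.9862)
n_3 = (-0.9872, -0.1593)
n_4 = (-0.5803, -0.8144)
  (0,1): δ = 119.71°  ·
  (0,2): δ = 20.19°  ✓
  (0,3): δ = 69.46°  ✓
  (0,4): δ = 114.82°  ·
  (1,2): δ = 80.49°  ·
  (1,3): δ = 9.17°  ✓
  (1,4): δ = 54.53°  ✓
  (2,3): δ = 90.35°  ·
  (2,4): δ = 44.98°  ✓
  (3,4): δ = 134.64°  ·
antipodal pairs: 5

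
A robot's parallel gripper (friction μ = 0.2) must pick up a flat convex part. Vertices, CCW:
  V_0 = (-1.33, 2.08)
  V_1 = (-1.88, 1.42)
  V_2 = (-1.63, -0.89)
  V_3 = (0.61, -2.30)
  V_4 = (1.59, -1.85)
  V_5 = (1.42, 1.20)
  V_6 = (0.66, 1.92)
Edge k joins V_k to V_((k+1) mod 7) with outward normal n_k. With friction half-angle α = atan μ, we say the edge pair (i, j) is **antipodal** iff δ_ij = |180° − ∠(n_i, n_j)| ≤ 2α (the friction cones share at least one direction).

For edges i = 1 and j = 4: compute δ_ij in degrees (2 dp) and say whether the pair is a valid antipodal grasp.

α = atan 0.2 = 11.31°;  2α = 22.62°
edge 1: e_1 = (+0.25, -2.31);  n_1 = (-0.9942, -0.1076)
edge 4: e_4 = (-0.17, +3.05);  n_4 = (+0.9985, +0.0557)
∠(n_1, n_4) = 177.01°
δ = |180° − 177.01°| = 2.99°
2.99° ≤ 2α = 22.62°  →  valid

δ = 2.99°, valid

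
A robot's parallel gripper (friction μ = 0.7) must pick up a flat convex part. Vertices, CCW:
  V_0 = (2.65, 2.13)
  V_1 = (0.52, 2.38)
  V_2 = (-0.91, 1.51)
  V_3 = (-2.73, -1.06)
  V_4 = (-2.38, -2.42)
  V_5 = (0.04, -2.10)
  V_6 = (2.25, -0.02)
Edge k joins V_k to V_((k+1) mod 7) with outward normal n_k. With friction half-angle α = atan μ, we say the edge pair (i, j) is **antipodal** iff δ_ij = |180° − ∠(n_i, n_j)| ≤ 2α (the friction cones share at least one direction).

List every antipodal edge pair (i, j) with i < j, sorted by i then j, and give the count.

count = 11; pairs: (0,3), (0,4), (0,5), (1,4), (1,5), (1,6), (2,4), (2,5), (2,6), (3,5), (3,6)

α = atan 0.7 = 34.99°;  2α = 69.98°
n_0 = (+0.1166, +0.9932)
n_1 = (-0.5198, +0.8543)
n_2 = (-0.8161, +0.5779)
n_3 = (-0.9684, -0.2492)
n_4 = (+0.1311, -0.9914)
n_5 = (+0.6854, -0.7282)
n_6 = (+0.9831, -0.1829)
  (0,1): δ = 141.99°  ·
  (0,2): δ = 118.61°  ·
  (0,3): δ = 68.87°  ✓
  (0,4): δ = 14.23°  ✓
  (0,5): δ = 49.96°  ✓
  (0,6): δ = 86.16°  ·
  (1,2): δ = 156.62°  ·
  (1,3): δ = 106.88°  ·
  (1,4): δ = 23.78°  ✓
  (1,5): δ = 11.95°  ✓
  (1,6): δ = 48.14°  ✓
  (2,3): δ = 130.26°  ·
  (2,4): δ = 47.16°  ✓
  (2,5): δ = 11.43°  ✓
  (2,6): δ = 24.77°  ✓
  (3,4): δ = 96.90°  ·
  (3,5): δ = 61.17°  ✓
  (3,6): δ = 24.97°  ✓
  (4,5): δ = 144.27°  ·
  (4,6): δ = 108.07°  ·
  (5,6): δ = 143.80°  ·
antipodal pairs: 11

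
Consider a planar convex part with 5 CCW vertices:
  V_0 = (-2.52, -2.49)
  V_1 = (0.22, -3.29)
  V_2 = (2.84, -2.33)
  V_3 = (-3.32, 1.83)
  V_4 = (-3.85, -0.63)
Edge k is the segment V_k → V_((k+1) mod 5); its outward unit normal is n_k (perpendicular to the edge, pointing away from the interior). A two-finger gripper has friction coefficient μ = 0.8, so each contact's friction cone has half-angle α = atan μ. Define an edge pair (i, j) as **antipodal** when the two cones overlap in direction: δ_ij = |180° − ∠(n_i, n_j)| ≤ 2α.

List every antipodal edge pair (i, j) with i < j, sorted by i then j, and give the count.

α = atan 0.8 = 38.66°;  2α = 77.32°
n_0 = (-0.2803, -0.9599)
n_1 = (+0.3440, -0.9390)
n_2 = (+0.5597, +0.8287)
n_3 = (-0.9776, +0.2106)
n_4 = (-0.8134, -0.5817)
  (0,1): δ = 143.60°  ·
  (0,2): δ = 17.76°  ✓
  (0,3): δ = 94.12°  ·
  (0,4): δ = 141.84°  ·
  (1,2): δ = 54.16°  ✓
  (1,3): δ = 57.72°  ✓
  (1,4): δ = 105.44°  ·
  (2,3): δ = 68.13°  ✓
  (2,4): δ = 20.40°  ✓
  (3,4): δ = 132.27°  ·
antipodal pairs: 5

count = 5; pairs: (0,2), (1,2), (1,3), (2,3), (2,4)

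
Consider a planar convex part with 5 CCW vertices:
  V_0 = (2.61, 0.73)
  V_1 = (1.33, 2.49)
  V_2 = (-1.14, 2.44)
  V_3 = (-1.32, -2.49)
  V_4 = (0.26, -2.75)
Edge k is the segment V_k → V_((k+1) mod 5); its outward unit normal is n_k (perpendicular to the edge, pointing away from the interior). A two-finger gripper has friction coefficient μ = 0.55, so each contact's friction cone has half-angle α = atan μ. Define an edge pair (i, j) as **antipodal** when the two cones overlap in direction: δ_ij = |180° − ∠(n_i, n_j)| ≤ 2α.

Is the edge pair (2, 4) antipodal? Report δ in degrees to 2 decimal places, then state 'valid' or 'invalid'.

δ = 31.94°, valid

α = atan 0.55 = 28.81°;  2α = 57.62°
edge 2: e_2 = (-0.18, -4.93);  n_2 = (-0.9993, +0.0365)
edge 4: e_4 = (+2.35, +3.48);  n_4 = (+0.8287, -0.5596)
∠(n_2, n_4) = 148.06°
δ = |180° − 148.06°| = 31.94°
31.94° ≤ 2α = 57.62°  →  valid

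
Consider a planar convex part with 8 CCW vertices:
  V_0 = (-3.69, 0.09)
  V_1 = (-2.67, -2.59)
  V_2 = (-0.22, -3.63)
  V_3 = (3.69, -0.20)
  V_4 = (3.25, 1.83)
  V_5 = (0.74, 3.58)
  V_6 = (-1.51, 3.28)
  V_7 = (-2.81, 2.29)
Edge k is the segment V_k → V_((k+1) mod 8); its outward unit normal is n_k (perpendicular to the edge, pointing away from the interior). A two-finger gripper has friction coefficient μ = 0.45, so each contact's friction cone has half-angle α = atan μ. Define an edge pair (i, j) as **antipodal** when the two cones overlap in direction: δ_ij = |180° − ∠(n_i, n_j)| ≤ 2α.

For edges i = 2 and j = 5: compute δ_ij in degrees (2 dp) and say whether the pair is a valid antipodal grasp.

α = atan 0.45 = 24.23°;  2α = 48.46°
edge 2: e_2 = (+3.91, +3.43);  n_2 = (+0.6595, -0.7517)
edge 5: e_5 = (-2.25, -0.30);  n_5 = (-0.1322, +0.9912)
∠(n_2, n_5) = 146.34°
δ = |180° − 146.34°| = 33.66°
33.66° ≤ 2α = 48.46°  →  valid

δ = 33.66°, valid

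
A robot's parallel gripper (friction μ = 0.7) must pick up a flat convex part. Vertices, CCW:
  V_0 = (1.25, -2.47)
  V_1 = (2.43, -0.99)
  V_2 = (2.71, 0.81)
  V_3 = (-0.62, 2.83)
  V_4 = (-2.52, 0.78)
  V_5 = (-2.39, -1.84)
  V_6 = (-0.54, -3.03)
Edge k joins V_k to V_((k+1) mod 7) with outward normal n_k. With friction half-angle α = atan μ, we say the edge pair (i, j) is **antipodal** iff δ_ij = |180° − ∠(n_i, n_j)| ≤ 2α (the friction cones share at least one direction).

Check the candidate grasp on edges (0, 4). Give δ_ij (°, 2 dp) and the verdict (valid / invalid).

δ = 41.41°, valid

α = atan 0.7 = 34.99°;  2α = 69.98°
edge 0: e_0 = (+1.18, +1.48);  n_0 = (+0.7819, -0.6234)
edge 4: e_4 = (+0.13, -2.62);  n_4 = (-0.9988, -0.0496)
∠(n_0, n_4) = 138.59°
δ = |180° − 138.59°| = 41.41°
41.41° ≤ 2α = 69.98°  →  valid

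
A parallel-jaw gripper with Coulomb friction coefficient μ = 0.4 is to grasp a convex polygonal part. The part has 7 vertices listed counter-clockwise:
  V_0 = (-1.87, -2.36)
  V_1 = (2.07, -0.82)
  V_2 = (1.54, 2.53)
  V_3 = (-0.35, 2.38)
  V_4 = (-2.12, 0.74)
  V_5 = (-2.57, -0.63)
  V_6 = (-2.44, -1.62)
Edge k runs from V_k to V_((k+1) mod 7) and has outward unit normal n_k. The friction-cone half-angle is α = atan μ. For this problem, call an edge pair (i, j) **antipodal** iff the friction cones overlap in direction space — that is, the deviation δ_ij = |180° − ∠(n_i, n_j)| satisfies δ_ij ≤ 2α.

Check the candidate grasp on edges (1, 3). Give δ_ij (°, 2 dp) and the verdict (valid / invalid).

δ = 56.17°, invalid

α = atan 0.4 = 21.80°;  2α = 43.60°
edge 1: e_1 = (-0.53, +3.35);  n_1 = (+0.9877, +0.1563)
edge 3: e_3 = (-1.77, -1.64);  n_3 = (-0.6797, +0.7335)
∠(n_1, n_3) = 123.83°
δ = |180° − 123.83°| = 56.17°
56.17° > 2α = 43.60°  →  invalid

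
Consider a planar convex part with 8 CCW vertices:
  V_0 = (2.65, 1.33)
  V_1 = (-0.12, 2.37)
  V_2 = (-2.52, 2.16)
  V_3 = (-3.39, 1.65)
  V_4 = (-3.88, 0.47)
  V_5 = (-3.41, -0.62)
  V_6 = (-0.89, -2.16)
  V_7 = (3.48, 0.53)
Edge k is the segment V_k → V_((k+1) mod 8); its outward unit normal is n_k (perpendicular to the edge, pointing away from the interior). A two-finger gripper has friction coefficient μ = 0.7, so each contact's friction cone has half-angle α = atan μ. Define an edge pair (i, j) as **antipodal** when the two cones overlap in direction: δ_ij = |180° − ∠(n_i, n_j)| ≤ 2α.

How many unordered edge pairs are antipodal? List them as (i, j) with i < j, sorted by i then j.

α = atan 0.7 = 34.99°;  2α = 69.98°
n_0 = (+0.3515, +0.9362)
n_1 = (-0.0872, +0.9962)
n_2 = (-0.5057, +0.8627)
n_3 = (-0.9235, +0.3835)
n_4 = (-0.9183, -0.3960)
n_5 = (-0.5215, -0.8533)
n_6 = (+0.5242, -0.8516)
n_7 = (+0.6940, +0.7200)
  (0,1): δ = 154.42°  ·
  (0,2): δ = 129.04°  ·
  (0,3): δ = 91.97°  ·
  (0,4): δ = 46.10°  ✓
  (0,5): δ = 10.85°  ✓
  (0,6): δ = 52.19°  ✓
  (0,7): δ = 156.63°  ·
  (1,2): δ = 154.62°  ·
  (1,3): δ = 117.55°  ·
  (1,4): δ = 71.68°  ·
  (1,5): δ = 36.43°  ✓
  (1,6): δ = 26.61°  ✓
  (1,7): δ = 131.05°  ·
  (2,3): δ = 142.93°  ·
  (2,4): δ = 97.05°  ·
  (2,5): δ = 61.81°  ✓
  (2,6): δ = 1.24°  ✓
  (2,7): δ = 105.68°  ·
  (3,4): δ = 134.12°  ·
  (3,5): δ = 98.88°  ·
  (3,6): δ = 35.83°  ✓
  (3,7): δ = 68.61°  ✓
  (4,5): δ = 144.75°  ·
  (4,6): δ = 81.71°  ·
  (4,7): δ = 22.73°  ✓
  (5,6): δ = 116.96°  ·
  (5,7): δ = 12.52°  ✓
  (6,7): δ = 75.56°  ·
antipodal pairs: 11

count = 11; pairs: (0,4), (0,5), (0,6), (1,5), (1,6), (2,5), (2,6), (3,6), (3,7), (4,7), (5,7)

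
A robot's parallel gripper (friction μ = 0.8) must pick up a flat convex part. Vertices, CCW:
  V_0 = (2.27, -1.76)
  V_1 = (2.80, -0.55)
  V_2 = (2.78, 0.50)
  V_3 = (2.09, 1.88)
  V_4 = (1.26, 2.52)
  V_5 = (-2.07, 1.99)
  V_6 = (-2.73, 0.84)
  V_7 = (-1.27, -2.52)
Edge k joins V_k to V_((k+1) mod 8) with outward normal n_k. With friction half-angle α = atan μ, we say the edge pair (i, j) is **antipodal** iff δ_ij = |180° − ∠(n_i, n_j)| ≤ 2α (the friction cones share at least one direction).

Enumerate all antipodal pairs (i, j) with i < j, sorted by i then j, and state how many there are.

count = 13; pairs: (0,4), (0,5), (0,6), (1,5), (1,6), (2,5), (2,6), (2,7), (3,6), (3,7), (4,6), (4,7), (5,7)

α = atan 0.8 = 38.66°;  2α = 77.32°
n_0 = (+0.9160, -0.4012)
n_1 = (+0.9998, +0.0190)
n_2 = (+0.8944, +0.4472)
n_3 = (+0.6106, +0.7919)
n_4 = (-0.1572, +0.9876)
n_5 = (-0.8673, +0.4978)
n_6 = (-0.9172, -0.3985)
n_7 = (+0.2099, -0.9777)
  (0,1): δ = 155.25°  ·
  (0,2): δ = 129.78°  ·
  (0,3): δ = 103.98°  ·
  (0,4): δ = 57.30°  ✓
  (0,5): δ = 6.20°  ✓
  (0,6): δ = 47.14°  ✓
  (0,7): δ = 125.77°  ·
  (1,2): δ = 154.53°  ·
  (1,3): δ = 128.73°  ·
  (1,4): δ = 82.05°  ·
  (1,5): δ = 30.94°  ✓
  (1,6): δ = 22.39°  ✓
  (1,7): δ = 101.03°  ·
  (2,3): δ = 154.20°  ·
  (2,4): δ = 107.52°  ·
  (2,5): δ = 56.42°  ✓
  (2,6): δ = 3.08°  ✓
  (2,7): δ = 75.55°  ✓
  (3,4): δ = 133.32°  ·
  (3,5): δ = 82.22°  ·
  (3,6): δ = 28.88°  ✓
  (3,7): δ = 49.75°  ✓
  (4,5): δ = 128.90°  ·
  (4,6): δ = 75.56°  ✓
  (4,7): δ = 3.07°  ✓
  (5,6): δ = 126.66°  ·
  (5,7): δ = 48.03°  ✓
  (6,7): δ = 101.37°  ·
antipodal pairs: 13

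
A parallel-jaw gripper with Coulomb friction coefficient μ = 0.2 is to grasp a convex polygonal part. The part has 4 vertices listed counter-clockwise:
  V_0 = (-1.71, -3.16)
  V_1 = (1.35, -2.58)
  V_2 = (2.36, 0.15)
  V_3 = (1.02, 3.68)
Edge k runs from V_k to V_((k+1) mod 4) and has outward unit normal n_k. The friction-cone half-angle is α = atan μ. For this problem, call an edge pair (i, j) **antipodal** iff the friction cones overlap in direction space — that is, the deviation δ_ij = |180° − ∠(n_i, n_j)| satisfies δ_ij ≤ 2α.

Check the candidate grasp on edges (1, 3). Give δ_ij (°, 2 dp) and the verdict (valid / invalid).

δ = 1.46°, valid

α = atan 0.2 = 11.31°;  2α = 22.62°
edge 1: e_1 = (+1.01, +2.73);  n_1 = (+0.9379, -0.3470)
edge 3: e_3 = (-2.73, -6.84);  n_3 = (-0.9288, +0.3707)
∠(n_1, n_3) = 178.54°
δ = |180° − 178.54°| = 1.46°
1.46° ≤ 2α = 22.62°  →  valid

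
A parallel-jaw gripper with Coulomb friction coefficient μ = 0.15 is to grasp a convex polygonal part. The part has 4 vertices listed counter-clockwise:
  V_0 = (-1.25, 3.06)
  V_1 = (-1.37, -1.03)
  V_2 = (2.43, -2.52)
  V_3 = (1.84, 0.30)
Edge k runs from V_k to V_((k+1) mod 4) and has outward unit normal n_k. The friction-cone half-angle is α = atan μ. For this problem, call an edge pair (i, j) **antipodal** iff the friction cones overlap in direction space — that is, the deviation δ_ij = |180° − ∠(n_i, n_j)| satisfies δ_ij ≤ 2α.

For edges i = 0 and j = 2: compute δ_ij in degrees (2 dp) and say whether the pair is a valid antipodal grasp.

α = atan 0.15 = 8.53°;  2α = 17.06°
edge 0: e_0 = (-0.12, -4.09);  n_0 = (-0.9996, +0.0293)
edge 2: e_2 = (-0.59, +2.82);  n_2 = (+0.9788, +0.2048)
∠(n_0, n_2) = 166.50°
δ = |180° − 166.50°| = 13.50°
13.50° ≤ 2α = 17.06°  →  valid

δ = 13.50°, valid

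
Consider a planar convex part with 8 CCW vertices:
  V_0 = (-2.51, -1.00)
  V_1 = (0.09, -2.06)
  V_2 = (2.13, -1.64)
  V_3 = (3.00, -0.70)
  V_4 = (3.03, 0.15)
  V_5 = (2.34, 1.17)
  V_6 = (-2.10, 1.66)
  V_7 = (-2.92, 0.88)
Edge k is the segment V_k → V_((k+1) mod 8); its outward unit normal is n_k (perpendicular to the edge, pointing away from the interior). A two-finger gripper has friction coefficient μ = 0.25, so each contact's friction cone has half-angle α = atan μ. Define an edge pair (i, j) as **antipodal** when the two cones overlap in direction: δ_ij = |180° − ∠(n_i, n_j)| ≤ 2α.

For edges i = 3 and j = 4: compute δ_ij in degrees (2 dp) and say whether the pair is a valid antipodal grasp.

α = atan 0.25 = 14.04°;  2α = 28.07°
edge 3: e_3 = (+0.03, +0.85);  n_3 = (+0.9994, -0.0353)
edge 4: e_4 = (-0.69, +1.02);  n_4 = (+0.8283, +0.5603)
∠(n_3, n_4) = 36.10°
δ = |180° − 36.10°| = 143.90°
143.90° > 2α = 28.07°  →  invalid

δ = 143.90°, invalid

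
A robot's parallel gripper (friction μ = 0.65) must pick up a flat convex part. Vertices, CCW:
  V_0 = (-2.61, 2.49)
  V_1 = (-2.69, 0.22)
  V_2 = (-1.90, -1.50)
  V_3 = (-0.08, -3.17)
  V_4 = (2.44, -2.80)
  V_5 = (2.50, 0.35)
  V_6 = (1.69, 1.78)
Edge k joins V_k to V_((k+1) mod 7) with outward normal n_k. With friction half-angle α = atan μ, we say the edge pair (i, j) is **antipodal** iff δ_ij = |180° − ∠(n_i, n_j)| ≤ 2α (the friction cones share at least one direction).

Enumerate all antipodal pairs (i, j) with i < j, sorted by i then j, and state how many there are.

α = atan 0.65 = 33.02°;  2α = 66.05°
n_0 = (-0.9994, +0.0352)
n_1 = (-0.9087, -0.4174)
n_2 = (-0.6761, -0.7368)
n_3 = (+0.1453, -0.9894)
n_4 = (+0.9998, -0.0190)
n_5 = (+0.8701, +0.4929)
n_6 = (+0.1629, +0.9866)
  (0,1): δ = 153.31°  ·
  (0,2): δ = 130.52°  ·
  (0,3): δ = 79.63°  ·
  (0,4): δ = 0.93°  ✓
  (0,5): δ = 31.55°  ✓
  (0,6): δ = 82.64°  ·
  (1,2): δ = 157.21°  ·
  (1,3): δ = 106.32°  ·
  (1,4): δ = 25.76°  ✓
  (1,5): δ = 4.86°  ✓
  (1,6): δ = 55.95°  ✓
  (2,3): δ = 129.11°  ·
  (2,4): δ = 48.55°  ✓
  (2,5): δ = 17.93°  ✓
  (2,6): δ = 33.16°  ✓
  (3,4): δ = 99.44°  ·
  (3,5): δ = 68.82°  ·
  (3,6): δ = 17.73°  ✓
  (4,5): δ = 149.38°  ·
  (4,6): δ = 98.28°  ·
  (5,6): δ = 128.90°  ·
antipodal pairs: 9

count = 9; pairs: (0,4), (0,5), (1,4), (1,5), (1,6), (2,4), (2,5), (2,6), (3,6)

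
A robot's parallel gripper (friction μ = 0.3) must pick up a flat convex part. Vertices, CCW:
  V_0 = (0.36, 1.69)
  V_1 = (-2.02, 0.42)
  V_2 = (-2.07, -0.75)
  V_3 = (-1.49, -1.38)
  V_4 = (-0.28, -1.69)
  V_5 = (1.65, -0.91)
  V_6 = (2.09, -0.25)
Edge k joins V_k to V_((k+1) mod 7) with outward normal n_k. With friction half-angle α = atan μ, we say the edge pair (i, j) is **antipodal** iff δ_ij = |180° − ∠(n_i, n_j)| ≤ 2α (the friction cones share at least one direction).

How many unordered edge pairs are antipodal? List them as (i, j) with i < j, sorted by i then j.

α = atan 0.3 = 16.70°;  2α = 33.40°
n_0 = (-0.4708, +0.8823)
n_1 = (-0.9991, +0.0427)
n_2 = (-0.7357, -0.6773)
n_3 = (-0.2482, -0.9687)
n_4 = (+0.3747, -0.9271)
n_5 = (+0.8321, -0.5547)
n_6 = (+0.7463, +0.6656)
  (0,1): δ = 120.53°  ·
  (0,2): δ = 75.45°  ·
  (0,3): δ = 42.45°  ·
  (0,4): δ = 6.08°  ✓
  (0,5): δ = 28.22°  ✓
  (0,6): δ = 103.64°  ·
  (1,2): δ = 134.92°  ·
  (1,3): δ = 101.92°  ·
  (1,4): δ = 65.55°  ·
  (1,5): δ = 31.24°  ✓
  (1,6): δ = 44.17°  ·
  (2,3): δ = 147.00°  ·
  (2,4): δ = 110.63°  ·
  (2,5): δ = 76.32°  ·
  (2,6): δ = 0.91°  ✓
  (3,4): δ = 143.62°  ·
  (3,5): δ = 109.32°  ·
  (3,6): δ = 33.90°  ·
  (4,5): δ = 145.70°  ·
  (4,6): δ = 70.28°  ·
  (5,6): δ = 104.58°  ·
antipodal pairs: 4

count = 4; pairs: (0,4), (0,5), (1,5), (2,6)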